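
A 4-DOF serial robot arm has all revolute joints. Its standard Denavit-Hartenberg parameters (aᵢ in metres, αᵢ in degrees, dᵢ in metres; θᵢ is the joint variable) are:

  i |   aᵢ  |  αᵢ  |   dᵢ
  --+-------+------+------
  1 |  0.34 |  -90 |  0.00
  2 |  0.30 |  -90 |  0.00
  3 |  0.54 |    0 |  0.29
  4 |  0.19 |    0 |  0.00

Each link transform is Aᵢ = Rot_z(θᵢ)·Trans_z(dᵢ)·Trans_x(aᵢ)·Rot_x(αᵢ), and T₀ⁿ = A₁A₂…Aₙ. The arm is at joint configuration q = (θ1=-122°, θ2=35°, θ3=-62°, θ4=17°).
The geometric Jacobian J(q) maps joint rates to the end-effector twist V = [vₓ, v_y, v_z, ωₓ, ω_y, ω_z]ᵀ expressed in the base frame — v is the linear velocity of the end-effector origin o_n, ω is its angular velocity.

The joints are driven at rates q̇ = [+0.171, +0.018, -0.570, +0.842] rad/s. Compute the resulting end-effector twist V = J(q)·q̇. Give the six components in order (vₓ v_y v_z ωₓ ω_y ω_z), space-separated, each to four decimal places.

o_n = [0.1277, -0.9490, -0.6321]
J₁: ẑ×o_n = [0.9490, 0.1277, -0.0000], ω = ẑ
J2: z=[0.8480, -0.5299, 0.0000] o=[-0.1802, -0.2883, 0.0000] → [0.3350, 0.5360, -0.3971, 0.8480, -0.5299, 0.0000]
J3: z=[0.3039, 0.4864, -0.8192] o=[-0.3104, -0.4967, -0.1721] → [-0.5942, -0.2190, -0.3505, 0.3039, 0.4864, -0.8192]
J4: z=[0.3039, 0.4864, -0.8192] o=[0.0720, -0.7845, -0.5550] → [-0.1723, -0.0221, -0.0771, 0.3039, 0.4864, -0.8192]
V = J·q̇ = [0.3620, 0.1377, 0.1278, 0.0979, 0.1228, -0.0518]

0.3620 0.1377 0.1278 0.0979 0.1228 -0.0518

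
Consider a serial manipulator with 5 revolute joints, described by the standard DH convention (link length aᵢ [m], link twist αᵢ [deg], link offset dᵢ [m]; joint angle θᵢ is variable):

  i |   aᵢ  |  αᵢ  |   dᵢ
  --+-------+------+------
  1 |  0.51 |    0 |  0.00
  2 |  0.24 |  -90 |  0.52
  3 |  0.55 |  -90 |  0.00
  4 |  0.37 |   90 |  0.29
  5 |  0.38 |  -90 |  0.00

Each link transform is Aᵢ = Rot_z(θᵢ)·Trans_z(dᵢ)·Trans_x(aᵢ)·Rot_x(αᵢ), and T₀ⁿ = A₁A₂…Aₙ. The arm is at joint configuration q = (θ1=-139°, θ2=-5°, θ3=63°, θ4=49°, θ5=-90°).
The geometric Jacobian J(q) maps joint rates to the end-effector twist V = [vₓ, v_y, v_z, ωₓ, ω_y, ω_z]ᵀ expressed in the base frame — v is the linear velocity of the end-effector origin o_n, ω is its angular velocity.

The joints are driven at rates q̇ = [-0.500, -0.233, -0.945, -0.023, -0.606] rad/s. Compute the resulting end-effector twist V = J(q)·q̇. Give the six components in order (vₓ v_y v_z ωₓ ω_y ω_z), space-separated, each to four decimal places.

-0.6449 0.2399 0.5448 -0.6377 1.1962 -0.3151

o_n = [-1.0992, -0.5084, -0.1455]
J₁: ẑ×o_n = [0.5084, -1.0992, 0.0000], ω = ẑ
J2: z=[0.0000, 0.0000, 1.0000] o=[-0.3849, -0.3346, 0.0000] → [0.1738, -0.7143, 0.0000, 0.0000, 0.0000, 1.0000]
J3: z=[0.5878, -0.8090, 0.0000] o=[-0.5791, -0.4757, 0.5200] → [0.5384, 0.3912, -0.4401, 0.5878, -0.8090, 0.0000]
J4: z=[0.7208, 0.5237, -0.4540] o=[-0.7811, -0.6224, 0.0299] → [-0.0401, 0.2709, 0.2488, 0.7208, 0.5237, -0.4540]
J5: z=[0.1084, -0.7322, -0.6725] o=[-0.8253, -0.3094, -0.3180] → [-0.2601, 0.1655, -0.2221, 0.1084, -0.7322, -0.6725]
V = J·q̇ = [-0.6449, 0.2399, 0.5448, -0.6377, 1.1962, -0.3151]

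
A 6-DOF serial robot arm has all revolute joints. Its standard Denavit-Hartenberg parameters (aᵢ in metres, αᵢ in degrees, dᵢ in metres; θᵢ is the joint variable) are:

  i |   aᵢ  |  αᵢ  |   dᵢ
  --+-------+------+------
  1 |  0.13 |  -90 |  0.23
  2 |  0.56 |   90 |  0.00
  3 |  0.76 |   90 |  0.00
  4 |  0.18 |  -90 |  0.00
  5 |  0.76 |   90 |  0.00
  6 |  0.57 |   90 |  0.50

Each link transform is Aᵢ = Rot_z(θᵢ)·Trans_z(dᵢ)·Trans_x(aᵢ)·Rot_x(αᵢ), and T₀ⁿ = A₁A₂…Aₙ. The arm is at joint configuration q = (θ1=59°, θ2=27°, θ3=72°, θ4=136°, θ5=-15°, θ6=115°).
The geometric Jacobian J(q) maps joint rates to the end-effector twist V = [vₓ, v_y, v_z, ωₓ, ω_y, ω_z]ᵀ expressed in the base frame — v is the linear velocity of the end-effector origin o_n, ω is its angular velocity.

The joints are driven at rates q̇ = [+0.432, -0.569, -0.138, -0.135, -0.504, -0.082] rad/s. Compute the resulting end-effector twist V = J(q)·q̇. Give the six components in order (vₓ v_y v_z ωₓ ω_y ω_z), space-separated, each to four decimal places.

-0.1869 0.7206 0.3967 0.1680 -0.0784 0.6907

o_n = [0.7569, 0.8968, -0.2808]
J₁: ẑ×o_n = [-0.8968, 0.7569, 0.0000], ω = ẑ
J2: z=[-0.8572, 0.5150, 0.0000] o=[0.0670, 0.1114, 0.2300] → [-0.2631, -0.4378, -1.0286, -0.8572, 0.5150, 0.0000]
J3: z=[0.2338, 0.3891, 0.8910] o=[0.3239, 0.5391, -0.0242] → [-0.4186, 0.4458, -0.0849, 0.2338, 0.3891, 0.8910]
J4: z=[0.7013, 0.5672, -0.4318] o=[-0.1878, 1.0908, -0.1309] → [-0.1688, -0.3028, -0.6719, 0.7013, 0.5672, -0.4318]
J5: z=[0.2996, -0.7841, -0.5435] o=[-0.0714, 1.0454, -0.0013] → [0.1384, -0.3664, 0.6050, 0.2996, -0.7841, -0.5435]
J6: z=[0.5100, 0.6130, -0.6034] o=[0.5414, 0.9722, 0.4422] → [-0.4887, 0.2387, -0.1706, 0.5100, 0.6130, -0.6034]
V = J·q̇ = [-0.1869, 0.7206, 0.3967, 0.1680, -0.0784, 0.6907]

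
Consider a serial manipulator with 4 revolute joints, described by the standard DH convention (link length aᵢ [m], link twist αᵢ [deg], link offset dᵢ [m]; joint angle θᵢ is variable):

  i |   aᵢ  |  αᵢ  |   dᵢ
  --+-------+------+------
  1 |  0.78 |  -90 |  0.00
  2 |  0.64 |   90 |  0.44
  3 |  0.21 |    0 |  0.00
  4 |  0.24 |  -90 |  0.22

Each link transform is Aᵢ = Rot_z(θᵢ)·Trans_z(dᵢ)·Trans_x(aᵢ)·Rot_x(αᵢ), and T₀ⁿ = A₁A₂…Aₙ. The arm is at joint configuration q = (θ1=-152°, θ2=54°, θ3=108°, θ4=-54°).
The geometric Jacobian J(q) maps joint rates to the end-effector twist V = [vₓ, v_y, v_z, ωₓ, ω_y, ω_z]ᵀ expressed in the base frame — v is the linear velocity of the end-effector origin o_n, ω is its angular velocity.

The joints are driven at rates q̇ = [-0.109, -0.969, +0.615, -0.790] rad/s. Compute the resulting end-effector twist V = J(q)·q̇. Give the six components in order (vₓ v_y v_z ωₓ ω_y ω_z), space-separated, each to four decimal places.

-0.5201 -0.0332 0.6523 -0.3299 0.9220 -0.2119

o_n = [-0.8260, -1.3837, -0.4501]
J₁: ẑ×o_n = [1.3837, -0.8260, 0.0000], ω = ẑ
J2: z=[0.4695, -0.8829, 0.0000] o=[-0.6887, -0.3662, 0.0000] → [0.3974, 0.2113, -0.5989, 0.4695, -0.8829, 0.0000]
J3: z=[-0.7143, -0.3798, 0.5878] o=[-0.8143, -0.9313, -0.5178] → [0.2402, 0.0414, 0.3187, -0.7143, -0.3798, 0.5878]
J4: z=[-0.7143, -0.3798, 0.5878] o=[-0.6868, -1.0897, -0.4653] → [0.1670, -0.0710, 0.1571, -0.7143, -0.3798, 0.5878]
V = J·q̇ = [-0.5201, -0.0332, 0.6523, -0.3299, 0.9220, -0.2119]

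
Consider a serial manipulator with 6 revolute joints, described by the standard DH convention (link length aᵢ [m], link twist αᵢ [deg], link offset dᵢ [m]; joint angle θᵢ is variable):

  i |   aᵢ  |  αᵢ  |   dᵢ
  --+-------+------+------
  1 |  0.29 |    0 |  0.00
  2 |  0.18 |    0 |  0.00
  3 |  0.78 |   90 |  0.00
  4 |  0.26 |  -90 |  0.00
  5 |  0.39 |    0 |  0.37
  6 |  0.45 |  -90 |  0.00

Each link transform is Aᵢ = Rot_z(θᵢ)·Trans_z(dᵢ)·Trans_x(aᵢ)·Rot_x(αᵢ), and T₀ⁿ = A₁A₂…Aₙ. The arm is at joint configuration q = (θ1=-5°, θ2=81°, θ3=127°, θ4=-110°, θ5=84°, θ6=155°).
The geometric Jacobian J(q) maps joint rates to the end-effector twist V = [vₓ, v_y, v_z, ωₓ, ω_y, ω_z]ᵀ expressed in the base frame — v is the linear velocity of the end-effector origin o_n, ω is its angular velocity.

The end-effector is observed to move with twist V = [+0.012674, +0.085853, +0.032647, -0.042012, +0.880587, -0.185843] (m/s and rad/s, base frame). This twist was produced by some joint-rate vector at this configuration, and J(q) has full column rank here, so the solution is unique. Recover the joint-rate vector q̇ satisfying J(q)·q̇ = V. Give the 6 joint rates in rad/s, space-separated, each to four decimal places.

o_n = [-0.6830, -0.2840, -0.1914]
J₁: ẑ×o_n = [0.2840, -0.6830, 0.0000], ω = ẑ
J2: z=[0.0000, 0.0000, 1.0000] o=[0.2889, -0.0253, 0.0000] → [0.2587, -0.9719, 0.0000, 0.0000, 0.0000, 1.0000]
J3: z=[0.0000, 0.0000, 1.0000] o=[0.3324, 0.1494, 0.0000] → [0.4334, -1.0155, 0.0000, 0.0000, 0.0000, 1.0000]
J4: z=[-0.3907, 0.9205, 0.0000] o=[-0.3856, -0.1554, 0.0000] → [-0.1762, -0.0748, 0.3241, -0.3907, 0.9205, 0.0000]
J5: z=[-0.8650, -0.3672, -0.3420] o=[-0.3037, -0.1206, -0.2443] → [-0.0753, 0.1755, 0.0020, -0.8650, -0.3672, -0.3420]
J6: z=[-0.8650, -0.3672, -0.3420] o=[-0.4594, -0.6081, -0.4092] → [0.0309, 0.2649, -0.3625, -0.8650, -0.3672, -0.3420]
q̇ = J⁺·V = [-0.3590, -0.8050, 0.8670, 0.8270, -0.9690, 0.6440]

-0.3590 -0.8050 0.8670 0.8270 -0.9690 0.6440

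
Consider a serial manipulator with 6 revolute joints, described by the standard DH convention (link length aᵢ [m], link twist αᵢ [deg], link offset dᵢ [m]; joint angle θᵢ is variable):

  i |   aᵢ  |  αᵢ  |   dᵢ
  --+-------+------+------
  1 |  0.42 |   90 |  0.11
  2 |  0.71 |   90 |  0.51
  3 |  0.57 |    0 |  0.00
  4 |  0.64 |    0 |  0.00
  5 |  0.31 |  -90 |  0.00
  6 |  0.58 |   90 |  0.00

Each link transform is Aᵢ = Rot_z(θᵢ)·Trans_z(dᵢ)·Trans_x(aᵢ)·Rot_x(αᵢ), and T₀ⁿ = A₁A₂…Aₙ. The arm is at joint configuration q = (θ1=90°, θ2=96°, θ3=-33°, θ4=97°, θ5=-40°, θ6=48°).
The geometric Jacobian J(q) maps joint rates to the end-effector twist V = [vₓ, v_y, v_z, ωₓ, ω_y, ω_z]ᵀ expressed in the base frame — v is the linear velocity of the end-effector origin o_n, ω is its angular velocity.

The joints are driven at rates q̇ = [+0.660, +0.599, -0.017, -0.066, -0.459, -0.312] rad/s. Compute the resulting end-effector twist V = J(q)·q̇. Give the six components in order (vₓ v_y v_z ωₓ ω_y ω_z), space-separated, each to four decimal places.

-0.1713 -0.4420 -0.0585 0.3140 -0.5523 0.7296

o_n = [1.0587, -0.2288, 2.1597]
J₁: ẑ×o_n = [0.2288, 1.0587, -0.0000], ω = ẑ
J2: z=[1.0000, -0.0000, 0.0000] o=[0.0000, 0.4200, 0.1100] → [-0.0000, -2.0497, -0.6488, 1.0000, -0.0000, 0.0000]
J3: z=[0.0000, 0.9945, 0.1045] o=[0.5100, 0.3458, 0.8161] → [1.3963, 0.0574, -0.5457, 0.0000, 0.9945, 0.1045]
J4: z=[0.0000, 0.9945, 0.1045] o=[0.1996, 0.2958, 1.2915] → [0.9183, 0.0898, -0.8545, 0.0000, 0.9945, 0.1045]
J5: z=[0.0000, 0.9945, 0.1045] o=[0.7748, 0.2665, 1.5706] → [0.6377, 0.0297, -0.2824, 0.0000, 0.9945, 0.1045]
J6: z=[0.9135, 0.0425, -0.4045] o=[0.9009, 0.2369, 1.8522] → [-0.1753, -0.3448, -0.4322, 0.9135, 0.0425, -0.4045]
V = J·q̇ = [-0.1713, -0.4420, -0.0585, 0.3140, -0.5523, 0.7296]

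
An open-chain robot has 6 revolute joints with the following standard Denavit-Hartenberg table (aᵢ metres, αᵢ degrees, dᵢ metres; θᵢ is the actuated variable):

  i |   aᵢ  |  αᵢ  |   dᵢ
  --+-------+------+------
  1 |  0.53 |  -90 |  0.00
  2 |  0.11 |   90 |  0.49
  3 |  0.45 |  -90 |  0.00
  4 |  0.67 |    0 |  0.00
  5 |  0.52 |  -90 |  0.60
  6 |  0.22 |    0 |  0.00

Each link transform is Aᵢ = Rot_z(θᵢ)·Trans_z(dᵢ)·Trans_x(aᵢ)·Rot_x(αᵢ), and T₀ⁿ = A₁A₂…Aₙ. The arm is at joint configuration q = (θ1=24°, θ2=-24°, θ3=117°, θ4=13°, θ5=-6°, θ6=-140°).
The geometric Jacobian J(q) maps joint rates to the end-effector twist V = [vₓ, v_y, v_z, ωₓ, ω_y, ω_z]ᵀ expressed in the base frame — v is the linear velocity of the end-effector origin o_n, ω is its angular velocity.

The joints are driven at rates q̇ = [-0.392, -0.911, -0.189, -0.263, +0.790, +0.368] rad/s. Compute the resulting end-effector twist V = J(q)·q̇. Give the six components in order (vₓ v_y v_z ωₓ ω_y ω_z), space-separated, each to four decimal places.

o_n = [-1.0419, 1.1199, -0.6688]
J₁: ẑ×o_n = [-1.1199, -1.0419, 0.0000], ω = ẑ
J2: z=[-0.4067, 0.9135, 0.0000] o=[0.4842, 0.2156, 0.0000] → [-0.6110, -0.2720, 1.0263, -0.4067, 0.9135, 0.0000]
J3: z=[-0.3716, -0.1654, 0.9135] o=[0.3767, 0.7041, 0.0447] → [-0.2618, -1.5611, -0.3892, -0.3716, -0.1654, 0.9135]
J4: z=[-0.5589, -0.7458, -0.3624] o=[0.0431, 0.9945, -0.0384] → [0.5157, 0.0408, -0.8793, -0.5589, -0.7458, -0.3624]
J5: z=[-0.5589, -0.7458, -0.3624] o=[-0.3848, 1.4407, -0.2966] → [0.1614, 0.0301, -0.3108, -0.5589, -0.7458, -0.3624]
J6: z=[0.4591, 0.0856, -0.8842] o=[-1.0793, 1.3367, -0.6672] → [-0.1918, -0.0323, -0.1027, 0.4591, 0.0856, -0.8842]
V = J·q̇ = [0.9664, 0.9525, -0.9135, 0.3152, -1.1625, -1.0810]

0.9664 0.9525 -0.9135 0.3152 -1.1625 -1.0810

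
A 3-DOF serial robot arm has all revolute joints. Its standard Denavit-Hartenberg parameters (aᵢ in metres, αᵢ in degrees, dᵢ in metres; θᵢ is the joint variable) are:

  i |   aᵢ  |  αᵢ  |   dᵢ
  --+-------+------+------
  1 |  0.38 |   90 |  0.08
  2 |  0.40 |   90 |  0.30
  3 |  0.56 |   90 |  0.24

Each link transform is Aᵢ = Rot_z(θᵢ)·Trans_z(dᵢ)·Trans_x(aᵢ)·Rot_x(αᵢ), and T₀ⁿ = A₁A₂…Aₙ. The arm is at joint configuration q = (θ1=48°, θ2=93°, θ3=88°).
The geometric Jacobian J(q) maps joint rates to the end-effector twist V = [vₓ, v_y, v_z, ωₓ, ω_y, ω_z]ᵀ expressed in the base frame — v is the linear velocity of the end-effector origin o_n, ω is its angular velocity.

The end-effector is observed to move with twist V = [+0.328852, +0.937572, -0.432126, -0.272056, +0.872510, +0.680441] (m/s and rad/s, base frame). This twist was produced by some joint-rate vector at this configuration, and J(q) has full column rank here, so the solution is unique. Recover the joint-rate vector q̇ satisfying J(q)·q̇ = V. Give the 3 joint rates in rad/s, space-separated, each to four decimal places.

o_n = [1.0388, -0.1310, 0.5115]
J₁: ẑ×o_n = [0.1310, 1.0388, -0.0000], ω = ẑ
J2: z=[0.7431, -0.6691, 0.0000] o=[0.2543, 0.2824, 0.0800] → [-0.2887, -0.3207, 0.2177, 0.7431, -0.6691, 0.0000]
J3: z=[0.6682, 0.7421, 0.0523] o=[0.4632, 0.0661, 0.4795] → [0.0341, 0.0087, -0.5589, 0.6682, 0.7421, 0.0523]
q̇ = J⁺·V = [0.6560, -0.7860, 0.4670]

0.6560 -0.7860 0.4670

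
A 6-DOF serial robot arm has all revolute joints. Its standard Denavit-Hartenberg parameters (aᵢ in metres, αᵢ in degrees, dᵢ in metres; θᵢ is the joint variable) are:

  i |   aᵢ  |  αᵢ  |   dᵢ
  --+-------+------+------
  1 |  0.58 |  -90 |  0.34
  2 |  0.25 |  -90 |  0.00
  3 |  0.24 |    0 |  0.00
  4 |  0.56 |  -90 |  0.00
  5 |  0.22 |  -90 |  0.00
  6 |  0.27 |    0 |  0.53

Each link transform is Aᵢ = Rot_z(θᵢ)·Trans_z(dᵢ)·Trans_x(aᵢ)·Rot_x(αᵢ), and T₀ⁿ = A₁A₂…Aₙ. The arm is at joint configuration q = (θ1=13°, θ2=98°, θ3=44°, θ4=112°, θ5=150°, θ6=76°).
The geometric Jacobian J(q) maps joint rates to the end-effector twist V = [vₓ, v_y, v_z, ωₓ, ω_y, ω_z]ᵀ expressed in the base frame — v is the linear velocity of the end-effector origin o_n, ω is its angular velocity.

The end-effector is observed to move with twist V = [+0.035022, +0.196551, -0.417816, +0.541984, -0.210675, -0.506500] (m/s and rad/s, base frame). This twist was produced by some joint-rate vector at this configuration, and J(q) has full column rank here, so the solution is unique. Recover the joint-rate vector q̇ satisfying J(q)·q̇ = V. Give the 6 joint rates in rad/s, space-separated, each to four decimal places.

o_n = [0.2898, -0.3698, -0.0967]
J₁: ẑ×o_n = [0.3698, 0.2898, -0.0000], ω = ẑ
J2: z=[-0.2250, 0.9744, 0.0000] o=[0.5651, 0.1305, 0.3400] → [-0.4255, -0.0982, 0.3808, -0.2250, 0.9744, 0.0000]
J3: z=[-0.9649, -0.2228, 0.1392] o=[0.5312, 0.1226, 0.0924] → [0.1107, -0.2161, 0.4214, -0.9649, -0.2228, 0.1392]
J4: z=[-0.9649, -0.2228, 0.1392] o=[0.5453, -0.0452, -0.0785] → [0.0492, -0.0531, 0.2563, -0.9649, -0.2228, 0.1392]
J5: z=[-0.1503, 0.9029, 0.4028] o=[0.6659, -0.2511, 0.4281] → [-0.4260, -0.2304, 0.3574, -0.1503, 0.9029, 0.4028]
J6: z=[-0.9433, -0.0091, -0.3318] o=[0.7310, -0.1566, 0.2404] → [-0.0677, -0.1716, 0.1972, -0.9433, -0.0091, -0.3318]
q̇ = J⁺·V = [-0.1180, 0.0830, -0.7710, 0.0270, -0.5040, 0.2470]

-0.1180 0.0830 -0.7710 0.0270 -0.5040 0.2470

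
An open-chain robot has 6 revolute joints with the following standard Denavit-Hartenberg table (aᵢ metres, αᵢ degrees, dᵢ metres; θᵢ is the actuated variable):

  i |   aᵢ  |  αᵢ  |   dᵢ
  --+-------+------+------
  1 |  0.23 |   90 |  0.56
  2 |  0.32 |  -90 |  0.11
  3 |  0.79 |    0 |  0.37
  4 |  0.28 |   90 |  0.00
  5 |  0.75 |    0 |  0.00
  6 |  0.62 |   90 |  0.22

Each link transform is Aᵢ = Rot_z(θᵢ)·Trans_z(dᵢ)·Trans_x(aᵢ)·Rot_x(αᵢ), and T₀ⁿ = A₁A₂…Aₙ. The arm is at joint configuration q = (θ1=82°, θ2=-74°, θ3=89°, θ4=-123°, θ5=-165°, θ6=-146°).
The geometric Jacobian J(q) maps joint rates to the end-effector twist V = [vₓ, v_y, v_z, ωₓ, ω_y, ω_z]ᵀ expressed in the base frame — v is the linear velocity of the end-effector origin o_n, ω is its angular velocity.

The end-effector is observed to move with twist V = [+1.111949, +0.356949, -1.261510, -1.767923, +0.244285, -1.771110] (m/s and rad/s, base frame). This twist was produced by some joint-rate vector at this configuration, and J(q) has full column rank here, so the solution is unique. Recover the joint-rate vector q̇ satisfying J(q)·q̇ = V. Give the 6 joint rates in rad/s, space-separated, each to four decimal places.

o_n = [-0.3885, 0.9618, 0.5649]
J₁: ẑ×o_n = [-0.9618, -0.3885, 0.0000], ω = ẑ
J2: z=[0.9903, -0.1392, 0.0000] o=[0.0320, 0.2278, 0.5600] → [-0.0007, -0.0048, 0.6683, 0.9903, -0.1392, 0.0000]
J3: z=[0.1338, 0.9519, 0.2756] o=[0.1532, 0.2998, 0.2524] → [0.1150, -0.1911, 0.6042, 0.1338, 0.9519, 0.2756]
J4: z=[0.1338, 0.9519, 0.2756] o=[-0.5789, 0.7657, 0.3411] → [0.1590, 0.0226, -0.1551, 0.1338, 0.9519, 0.2756]
J5: z=[0.7995, -0.2680, 0.5375] o=[-0.4150, 0.8073, 0.1180] → [-0.2028, -0.3431, 0.1306, 0.7995, -0.2680, 0.5375]
J6: z=[0.7995, -0.2680, 0.5375] o=[-0.8652, 0.5149, 0.6418] → [-0.2196, 0.3177, 0.4850, 0.7995, -0.2680, 0.5375]
q̇ = J⁺·V = [-0.8060, -0.4110, -0.6100, 0.3400, -0.6720, -0.9850]

-0.8060 -0.4110 -0.6100 0.3400 -0.6720 -0.9850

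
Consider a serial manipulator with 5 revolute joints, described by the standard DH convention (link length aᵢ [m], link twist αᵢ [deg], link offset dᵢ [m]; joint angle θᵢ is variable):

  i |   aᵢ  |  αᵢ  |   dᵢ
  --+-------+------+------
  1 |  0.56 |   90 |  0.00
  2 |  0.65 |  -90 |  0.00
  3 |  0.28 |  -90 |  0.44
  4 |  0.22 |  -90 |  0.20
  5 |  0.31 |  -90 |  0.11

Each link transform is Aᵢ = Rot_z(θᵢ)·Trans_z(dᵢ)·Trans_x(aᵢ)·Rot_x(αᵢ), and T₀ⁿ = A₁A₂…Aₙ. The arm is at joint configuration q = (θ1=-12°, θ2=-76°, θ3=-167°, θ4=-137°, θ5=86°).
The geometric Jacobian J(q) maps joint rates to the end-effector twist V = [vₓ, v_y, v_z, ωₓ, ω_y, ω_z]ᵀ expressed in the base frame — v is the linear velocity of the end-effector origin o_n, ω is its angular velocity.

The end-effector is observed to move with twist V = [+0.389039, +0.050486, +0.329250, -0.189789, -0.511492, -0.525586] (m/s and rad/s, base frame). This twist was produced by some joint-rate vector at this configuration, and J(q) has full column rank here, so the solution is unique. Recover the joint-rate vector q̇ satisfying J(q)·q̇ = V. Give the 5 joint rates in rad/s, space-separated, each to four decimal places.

o_n = [1.3188, -0.2125, -0.2725]
J₁: ẑ×o_n = [0.2125, 1.3188, -0.0000], ω = ẑ
J2: z=[-0.2079, -0.9781, 0.0000] o=[0.5478, -0.1164, 0.0000] → [0.2665, -0.0567, 0.7742, -0.2079, -0.9781, 0.0000]
J3: z=[0.9491, -0.2017, 0.2419] o=[0.7016, -0.1491, -0.6307] → [-0.0569, -0.1906, 0.0644, 0.9491, -0.2017, 0.2419]
J4: z=[-0.1494, -0.9644, -0.2183] o=[1.0415, -0.2858, -0.2595] → [0.0285, -0.0625, 0.2565, -0.1494, -0.9644, -0.2183]
J5: z=[0.5050, -0.2642, 0.8217] o=[1.1987, -0.4814, -0.4190] → [-0.2597, 0.0247, 0.1675, 0.5050, -0.2642, 0.8217]
q̇ = J⁺·V = [0.1460, 0.5380, 0.4210, 0.1440, -0.9030]

0.1460 0.5380 0.4210 0.1440 -0.9030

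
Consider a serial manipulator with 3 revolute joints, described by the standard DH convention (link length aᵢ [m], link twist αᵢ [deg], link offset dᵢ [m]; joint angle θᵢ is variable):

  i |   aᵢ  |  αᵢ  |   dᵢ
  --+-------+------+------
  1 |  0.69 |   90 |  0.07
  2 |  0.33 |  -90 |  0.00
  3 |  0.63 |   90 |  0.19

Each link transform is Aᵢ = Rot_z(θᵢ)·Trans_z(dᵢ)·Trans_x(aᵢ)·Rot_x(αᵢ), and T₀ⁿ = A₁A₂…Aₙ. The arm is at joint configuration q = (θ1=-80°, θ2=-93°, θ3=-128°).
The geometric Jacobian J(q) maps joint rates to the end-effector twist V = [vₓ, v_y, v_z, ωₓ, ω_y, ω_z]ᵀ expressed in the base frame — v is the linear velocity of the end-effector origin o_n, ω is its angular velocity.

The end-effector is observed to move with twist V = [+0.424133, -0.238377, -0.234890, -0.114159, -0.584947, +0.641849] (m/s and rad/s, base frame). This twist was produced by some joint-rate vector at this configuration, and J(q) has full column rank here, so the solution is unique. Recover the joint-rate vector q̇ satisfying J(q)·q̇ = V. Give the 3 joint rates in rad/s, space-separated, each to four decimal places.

0.6710 0.2140 0.5570

o_n = [-0.3356, -0.9556, 0.1178]
J₁: ẑ×o_n = [0.9556, -0.3356, 0.0000], ω = ẑ
J2: z=[-0.9848, -0.1736, 0.0000] o=[0.1198, -0.6795, 0.0700] → [-0.0083, 0.0471, 0.1928, -0.9848, -0.1736, 0.0000]
J3: z=[0.1734, -0.9835, -0.0523] o=[0.1168, -0.6625, -0.2595] → [-0.3865, -0.0418, -0.4958, 0.1734, -0.9835, -0.0523]
q̇ = J⁺·V = [0.6710, 0.2140, 0.5570]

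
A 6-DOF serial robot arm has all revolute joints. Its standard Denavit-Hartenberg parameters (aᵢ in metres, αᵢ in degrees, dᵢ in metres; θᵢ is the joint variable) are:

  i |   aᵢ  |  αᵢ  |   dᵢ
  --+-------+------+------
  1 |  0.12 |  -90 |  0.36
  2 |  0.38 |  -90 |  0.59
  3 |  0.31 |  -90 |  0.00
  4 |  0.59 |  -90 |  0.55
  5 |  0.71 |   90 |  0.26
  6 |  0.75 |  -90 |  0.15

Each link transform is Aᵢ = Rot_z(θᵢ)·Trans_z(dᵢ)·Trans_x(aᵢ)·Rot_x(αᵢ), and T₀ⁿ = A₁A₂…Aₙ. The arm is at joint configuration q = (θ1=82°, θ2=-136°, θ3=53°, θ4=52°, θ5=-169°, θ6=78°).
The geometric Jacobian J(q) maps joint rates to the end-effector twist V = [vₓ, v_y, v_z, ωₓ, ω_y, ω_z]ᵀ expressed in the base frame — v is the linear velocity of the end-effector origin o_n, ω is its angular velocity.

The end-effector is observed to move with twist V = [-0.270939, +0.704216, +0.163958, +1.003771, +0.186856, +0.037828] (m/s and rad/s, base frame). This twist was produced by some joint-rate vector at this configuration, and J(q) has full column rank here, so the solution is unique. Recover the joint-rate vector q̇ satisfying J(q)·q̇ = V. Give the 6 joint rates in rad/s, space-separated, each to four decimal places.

o_n = [-0.7342, 0.2927, -0.2396]
J₁: ẑ×o_n = [-0.2927, -0.7342, 0.0000], ω = ẑ
J2: z=[-0.9903, 0.1392, 0.0000] o=[0.0167, 0.1188, 0.3600] → [-0.0834, -0.5937, -0.0677, -0.9903, 0.1392, 0.0000]
J3: z=[0.0967, 0.6879, 0.7193] o=[-0.6056, -0.0697, 0.6240] → [-0.8548, -0.0091, 0.1235, 0.0967, 0.6879, 0.7193]
J4: z=[0.6759, 0.4851, -0.5548] o=[-0.3791, -0.2371, 0.7536] → [-0.1879, 0.8683, 0.5304, 0.6759, 0.4851, -0.5548]
J5: z=[-0.6353, 0.0019, -0.7723] o=[0.2131, -0.4862, 0.2659] → [0.6006, 0.4105, -0.4930, -0.6353, 0.0019, -0.7723]
J6: z=[-0.7348, -0.3094, 0.6036] o=[-0.1209, 0.1895, 0.2056] → [0.0754, -0.6973, -0.2656, -0.7348, -0.3094, 0.6036]
q̇ = J⁺·V = [-0.2970, -0.8270, 0.4230, -0.0930, -0.1150, -0.1820]

-0.2970 -0.8270 0.4230 -0.0930 -0.1150 -0.1820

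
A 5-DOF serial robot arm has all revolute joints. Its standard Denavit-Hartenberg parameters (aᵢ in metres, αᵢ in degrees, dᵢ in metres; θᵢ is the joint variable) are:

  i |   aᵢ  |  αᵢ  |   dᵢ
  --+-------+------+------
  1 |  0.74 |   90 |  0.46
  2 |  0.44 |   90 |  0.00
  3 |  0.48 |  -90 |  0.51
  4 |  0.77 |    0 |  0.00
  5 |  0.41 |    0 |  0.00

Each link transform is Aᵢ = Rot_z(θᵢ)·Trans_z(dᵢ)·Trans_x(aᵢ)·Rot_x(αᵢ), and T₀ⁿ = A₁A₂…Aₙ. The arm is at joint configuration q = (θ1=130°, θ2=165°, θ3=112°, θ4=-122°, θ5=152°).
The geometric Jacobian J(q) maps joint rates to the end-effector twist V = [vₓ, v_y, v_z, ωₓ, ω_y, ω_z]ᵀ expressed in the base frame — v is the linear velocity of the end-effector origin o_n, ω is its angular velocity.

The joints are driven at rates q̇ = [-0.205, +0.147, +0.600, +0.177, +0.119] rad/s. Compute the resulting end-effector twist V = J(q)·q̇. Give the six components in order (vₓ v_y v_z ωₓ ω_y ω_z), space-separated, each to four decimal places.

o_n = [-0.1579, 0.8041, 1.4578]
J₁: ẑ×o_n = [-0.8041, -0.1579, 0.0000], ω = ẑ
J2: z=[0.7660, 0.6428, 0.0000] o=[-0.4757, 0.5669, 0.4600] → [0.6414, -0.7644, -0.0225, 0.7660, 0.6428, 0.0000]
J3: z=[-0.1664, 0.1983, 0.9659] o=[-0.2025, 0.2413, 0.5739] → [-0.3684, 0.1901, -0.1025, -0.1664, 0.1983, 0.9659]
J4: z=[-0.8626, 0.4453, -0.2400] o=[-0.0580, 0.7615, 1.0200] → [0.2052, 0.4017, 0.0077, -0.8626, 0.4453, -0.2400]
J5: z=[-0.8626, 0.4453, -0.2400] o=[-0.3616, 0.5347, 1.6903] → [-0.0389, -0.2494, -0.3231, -0.8626, 0.4453, -0.2400]
V = J·q̇ = [0.0698, 0.0755, -0.1019, -0.2426, 0.3452, 0.3035]

0.0698 0.0755 -0.1019 -0.2426 0.3452 0.3035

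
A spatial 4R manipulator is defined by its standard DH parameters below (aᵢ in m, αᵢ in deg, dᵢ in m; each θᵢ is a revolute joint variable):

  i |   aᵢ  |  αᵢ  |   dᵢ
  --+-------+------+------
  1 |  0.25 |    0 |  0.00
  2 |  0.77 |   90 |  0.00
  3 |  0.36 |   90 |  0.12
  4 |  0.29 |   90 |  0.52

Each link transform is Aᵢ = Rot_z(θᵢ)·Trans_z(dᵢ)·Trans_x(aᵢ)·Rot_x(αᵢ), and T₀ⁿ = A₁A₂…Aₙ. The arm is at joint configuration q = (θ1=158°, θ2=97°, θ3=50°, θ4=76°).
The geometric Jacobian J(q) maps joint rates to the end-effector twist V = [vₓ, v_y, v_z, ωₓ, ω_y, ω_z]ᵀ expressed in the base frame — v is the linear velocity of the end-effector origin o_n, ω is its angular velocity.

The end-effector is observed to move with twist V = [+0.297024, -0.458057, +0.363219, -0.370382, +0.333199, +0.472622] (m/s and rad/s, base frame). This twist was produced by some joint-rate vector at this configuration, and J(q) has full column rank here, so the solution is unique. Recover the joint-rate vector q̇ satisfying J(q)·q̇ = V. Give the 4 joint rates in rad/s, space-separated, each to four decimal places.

0.7920 -0.5090 0.4440 -0.2950

o_n = [-0.9935, -1.1981, -0.0047]
J₁: ẑ×o_n = [1.1981, -0.9935, 0.0000], ω = ẑ
J2: z=[0.0000, 0.0000, 1.0000] o=[-0.2318, 0.0937, 0.0000] → [1.2917, -0.7617, 0.0000, 0.0000, 0.0000, 1.0000]
J3: z=[-0.9659, 0.2588, 0.0000] o=[-0.4311, -0.6501, 0.0000] → [-0.0012, -0.0046, 0.6748, -0.9659, 0.2588, 0.0000]
J4: z=[-0.1983, -0.7399, -0.6428] o=[-0.6069, -0.8426, 0.2758] → [-0.0210, 0.1929, -0.2156, -0.1983, -0.7399, -0.6428]
q̇ = J⁺·V = [0.7920, -0.5090, 0.4440, -0.2950]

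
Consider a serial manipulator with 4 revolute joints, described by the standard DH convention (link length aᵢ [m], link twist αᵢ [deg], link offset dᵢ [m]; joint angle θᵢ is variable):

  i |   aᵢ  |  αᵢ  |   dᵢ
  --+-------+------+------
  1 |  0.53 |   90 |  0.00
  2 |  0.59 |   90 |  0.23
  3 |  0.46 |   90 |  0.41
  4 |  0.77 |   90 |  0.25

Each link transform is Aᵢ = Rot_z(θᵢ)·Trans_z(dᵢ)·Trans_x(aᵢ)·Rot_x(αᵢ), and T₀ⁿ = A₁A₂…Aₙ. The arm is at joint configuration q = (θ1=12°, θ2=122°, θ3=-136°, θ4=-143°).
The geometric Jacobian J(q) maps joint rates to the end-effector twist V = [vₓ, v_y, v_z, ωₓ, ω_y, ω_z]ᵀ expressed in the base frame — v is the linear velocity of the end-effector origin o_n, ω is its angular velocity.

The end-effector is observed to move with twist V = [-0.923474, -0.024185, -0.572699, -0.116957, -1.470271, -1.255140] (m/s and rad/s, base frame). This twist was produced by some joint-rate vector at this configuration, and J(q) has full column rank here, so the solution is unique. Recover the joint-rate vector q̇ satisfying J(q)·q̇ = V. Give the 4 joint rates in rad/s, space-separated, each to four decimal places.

-0.2800 0.7880 -0.8730 0.8700

o_n = [0.3081, -0.4635, 0.4193]
J₁: ẑ×o_n = [0.4635, 0.3081, -0.0000], ω = ẑ
J2: z=[0.2079, -0.9781, 0.0000] o=[0.5184, 0.1102, 0.0000] → [-0.4101, -0.0872, -0.3250, 0.2079, -0.9781, 0.0000]
J3: z=[0.8295, 0.1763, 0.5299] o=[0.2604, -0.1798, 0.5003] → [0.1361, 0.0925, -0.2438, 0.8295, 0.1763, 0.5299]
J4: z=[0.5096, -0.6271, -0.5891] o=[0.7056, 0.2415, 0.4370] → [-0.4043, 0.2432, -0.6086, 0.5096, -0.6271, -0.5891]
q̇ = J⁺·V = [-0.2800, 0.7880, -0.8730, 0.8700]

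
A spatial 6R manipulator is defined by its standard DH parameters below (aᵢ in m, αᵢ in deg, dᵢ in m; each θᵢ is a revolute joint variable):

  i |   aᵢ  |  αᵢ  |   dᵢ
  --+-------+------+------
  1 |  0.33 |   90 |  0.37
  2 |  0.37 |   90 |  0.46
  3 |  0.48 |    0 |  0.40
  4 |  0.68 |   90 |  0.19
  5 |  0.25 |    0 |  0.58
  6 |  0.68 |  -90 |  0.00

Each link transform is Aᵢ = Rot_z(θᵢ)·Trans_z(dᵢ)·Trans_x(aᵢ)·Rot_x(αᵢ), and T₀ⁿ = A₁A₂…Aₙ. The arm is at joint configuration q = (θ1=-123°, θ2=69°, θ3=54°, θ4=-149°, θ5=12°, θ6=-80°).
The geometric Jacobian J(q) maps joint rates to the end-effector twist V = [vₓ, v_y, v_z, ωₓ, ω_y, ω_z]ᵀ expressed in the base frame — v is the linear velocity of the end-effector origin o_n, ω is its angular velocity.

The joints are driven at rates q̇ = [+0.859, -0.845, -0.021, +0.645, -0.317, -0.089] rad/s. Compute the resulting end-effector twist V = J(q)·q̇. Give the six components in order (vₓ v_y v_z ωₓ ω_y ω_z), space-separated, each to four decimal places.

0.4918 -0.1166 0.7464 0.3421 -1.0896 1.0130

o_n = [0.0514, -0.4275, 0.3393]
J₁: ẑ×o_n = [0.4275, 0.0514, -0.0000], ω = ẑ
J2: z=[-0.8387, 0.5446, 0.0000] o=[-0.1797, -0.2768, 0.3700] → [-0.0167, -0.0257, 0.0005, -0.8387, 0.5446, 0.0000]
J3: z=[-0.5085, -0.7830, -0.3584] o=[-0.6377, -0.1374, 0.7154] → [0.1905, -0.4382, 0.6870, -0.5085, -0.7830, -0.3584]
J4: z=[-0.5085, -0.7830, -0.3584] o=[-1.2219, -0.3239, 0.8355] → [0.3513, -0.7086, 1.0496, -0.5085, -0.7830, -0.3584]
J5: z=[0.1213, 0.3469, -0.9300] o=[-0.7388, -0.8238, 0.7121] → [0.2393, -0.6896, -0.2260, 0.1213, 0.3469, -0.9300]
J6: z=[0.1213, 0.3469, -0.9300] o=[-0.4864, -0.7896, 0.1341] → [0.4080, -0.5250, -0.1426, 0.1213, 0.3469, -0.9300]
V = J·q̇ = [0.4918, -0.1166, 0.7464, 0.3421, -1.0896, 1.0130]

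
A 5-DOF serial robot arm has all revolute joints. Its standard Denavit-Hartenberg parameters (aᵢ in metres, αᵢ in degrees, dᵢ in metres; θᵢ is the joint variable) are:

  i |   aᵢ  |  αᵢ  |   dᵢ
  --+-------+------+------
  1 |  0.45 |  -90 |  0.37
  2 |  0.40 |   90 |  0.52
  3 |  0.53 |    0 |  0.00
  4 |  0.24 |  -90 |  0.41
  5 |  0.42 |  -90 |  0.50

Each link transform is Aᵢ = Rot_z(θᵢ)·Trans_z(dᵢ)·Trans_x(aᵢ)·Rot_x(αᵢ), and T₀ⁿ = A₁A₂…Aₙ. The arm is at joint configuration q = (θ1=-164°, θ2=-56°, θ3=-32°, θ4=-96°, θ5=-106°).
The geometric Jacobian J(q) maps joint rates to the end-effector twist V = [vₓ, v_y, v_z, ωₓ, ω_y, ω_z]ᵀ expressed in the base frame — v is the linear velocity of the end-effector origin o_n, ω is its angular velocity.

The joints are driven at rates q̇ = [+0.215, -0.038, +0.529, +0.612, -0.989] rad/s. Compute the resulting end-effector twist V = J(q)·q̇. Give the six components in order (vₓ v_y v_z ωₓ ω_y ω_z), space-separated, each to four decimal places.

o_n = [-0.4573, 0.0422, 1.7925]
J₁: ẑ×o_n = [-0.0422, -0.4573, 0.0000], ω = ẑ
J2: z=[0.2756, -0.9613, 0.0000] o=[-0.4326, -0.1240, 0.3700] → [-1.3674, -0.3921, 0.0220, 0.2756, -0.9613, 0.0000]
J3: z=[0.7969, 0.2285, 0.5592] o=[-0.5042, -0.6855, 0.7016] → [-0.1577, -0.8431, 0.5692, 0.7969, 0.2285, 0.5592]
J4: z=[0.7969, 0.2285, 0.5592] o=[-0.8233, -0.4848, 1.0742] → [-0.1306, -0.3678, 0.3364, 0.7969, 0.2285, 0.5592]
J5: z=[-0.5933, 0.4704, 0.6533] o=[-0.4692, -0.1866, 1.1810] → [0.1382, 0.3706, -0.1413, -0.5933, 0.4704, 0.6533]
V = J·q̇ = [-0.2571, -1.1210, 0.6459, 1.4856, -0.1679, 0.2069]

-0.2571 -1.1210 0.6459 1.4856 -0.1679 0.2069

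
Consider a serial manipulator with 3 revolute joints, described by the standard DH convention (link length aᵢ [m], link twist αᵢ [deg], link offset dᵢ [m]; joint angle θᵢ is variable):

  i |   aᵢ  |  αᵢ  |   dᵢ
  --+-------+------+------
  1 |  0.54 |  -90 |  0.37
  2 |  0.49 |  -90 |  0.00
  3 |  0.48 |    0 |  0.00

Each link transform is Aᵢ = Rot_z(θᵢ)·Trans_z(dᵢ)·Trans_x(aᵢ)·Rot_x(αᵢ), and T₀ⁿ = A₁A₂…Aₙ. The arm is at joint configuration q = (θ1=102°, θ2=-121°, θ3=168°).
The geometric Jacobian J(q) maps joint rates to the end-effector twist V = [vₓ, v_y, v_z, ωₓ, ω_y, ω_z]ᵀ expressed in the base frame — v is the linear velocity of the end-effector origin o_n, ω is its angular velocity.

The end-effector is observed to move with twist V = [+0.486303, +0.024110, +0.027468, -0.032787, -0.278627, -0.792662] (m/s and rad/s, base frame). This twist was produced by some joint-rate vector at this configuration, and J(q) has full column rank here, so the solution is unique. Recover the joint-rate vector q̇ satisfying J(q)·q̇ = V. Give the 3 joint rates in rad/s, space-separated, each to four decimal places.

o_n = [-0.0125, 0.5386, 0.3876]
J₁: ẑ×o_n = [-0.5386, -0.0125, 0.0000], ω = ẑ
J2: z=[-0.9781, -0.2079, 0.0000] o=[-0.1123, 0.5282, 0.3700] → [-0.0037, 0.0172, 0.0106, -0.9781, -0.2079, 0.0000]
J3: z=[-0.1782, 0.8384, 0.5150] o=[-0.0598, 0.2813, 0.7900] → [-0.4699, -0.0473, -0.0855, -0.1782, 0.8384, 0.5150]
q̇ = J⁺·V = [-0.6330, 0.0900, -0.3100]

-0.6330 0.0900 -0.3100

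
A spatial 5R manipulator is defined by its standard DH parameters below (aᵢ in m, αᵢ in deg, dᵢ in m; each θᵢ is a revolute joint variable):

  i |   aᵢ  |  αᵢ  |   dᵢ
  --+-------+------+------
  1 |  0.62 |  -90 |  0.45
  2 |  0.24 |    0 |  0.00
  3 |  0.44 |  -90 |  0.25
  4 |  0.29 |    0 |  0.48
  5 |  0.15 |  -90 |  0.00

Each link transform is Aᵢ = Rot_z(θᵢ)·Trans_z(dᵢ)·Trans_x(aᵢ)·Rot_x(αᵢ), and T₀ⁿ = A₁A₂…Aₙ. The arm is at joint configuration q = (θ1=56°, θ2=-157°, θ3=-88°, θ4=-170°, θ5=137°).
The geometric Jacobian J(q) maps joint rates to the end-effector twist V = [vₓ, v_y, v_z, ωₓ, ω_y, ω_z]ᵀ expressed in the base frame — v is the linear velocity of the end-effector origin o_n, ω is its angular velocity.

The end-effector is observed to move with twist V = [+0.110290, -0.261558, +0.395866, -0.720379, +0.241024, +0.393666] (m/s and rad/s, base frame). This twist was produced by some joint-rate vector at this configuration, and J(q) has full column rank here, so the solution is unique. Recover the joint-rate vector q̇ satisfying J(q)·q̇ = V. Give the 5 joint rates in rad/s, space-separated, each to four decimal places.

0.2990 -0.0850 0.8170 -0.5720 0.7960

o_n = [-0.4031, 0.0857, 0.4927]
J₁: ẑ×o_n = [-0.0857, -0.4031, 0.0000], ω = ẑ
J2: z=[-0.8290, 0.5592, 0.0000] o=[0.3467, 0.5140, 0.4500] → [0.0239, 0.0354, 0.7744, -0.8290, 0.5592, 0.0000]
J3: z=[-0.8290, 0.5592, 0.0000] o=[0.2232, 0.3309, 0.5438] → [-0.0286, -0.0424, 0.5534, -0.8290, 0.5592, 0.0000]
J4: z=[-0.5068, -0.7514, 0.4226] o=[-0.0881, 0.3165, 0.1450] → [-0.1637, 0.0431, -0.1197, -0.5068, -0.7514, 0.4226]
J5: z=[-0.5068, -0.7514, 0.4226] o=[-0.3056, 0.0841, 0.6067] → [0.0850, -0.0990, -0.0740, -0.5068, -0.7514, 0.4226]
q̇ = J⁺·V = [0.2990, -0.0850, 0.8170, -0.5720, 0.7960]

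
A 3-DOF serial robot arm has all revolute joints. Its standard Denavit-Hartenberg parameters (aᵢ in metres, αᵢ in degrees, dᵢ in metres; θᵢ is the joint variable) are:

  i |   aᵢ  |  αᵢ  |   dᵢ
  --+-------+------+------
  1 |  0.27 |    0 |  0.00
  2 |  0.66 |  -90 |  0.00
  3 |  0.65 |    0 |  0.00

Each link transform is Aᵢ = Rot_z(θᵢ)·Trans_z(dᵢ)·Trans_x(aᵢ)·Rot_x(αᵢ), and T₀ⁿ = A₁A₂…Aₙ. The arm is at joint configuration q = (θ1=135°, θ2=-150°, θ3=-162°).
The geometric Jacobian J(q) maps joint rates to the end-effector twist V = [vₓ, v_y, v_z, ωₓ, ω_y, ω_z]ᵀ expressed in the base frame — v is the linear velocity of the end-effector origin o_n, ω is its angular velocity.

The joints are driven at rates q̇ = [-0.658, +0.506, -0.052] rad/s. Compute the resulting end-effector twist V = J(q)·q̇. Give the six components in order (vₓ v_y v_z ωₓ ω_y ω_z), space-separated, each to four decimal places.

o_n = [-0.1505, 0.1801, 0.2009]
J₁: ẑ×o_n = [-0.1801, -0.1505, 0.0000], ω = ẑ
J2: z=[0.0000, 0.0000, 1.0000] o=[-0.1909, 0.1909, 0.0000] → [0.0108, 0.0404, -0.0000, 0.0000, 0.0000, 1.0000]
J3: z=[0.2588, 0.9659, 0.0000] o=[0.4466, 0.0201, 0.0000] → [0.1940, -0.0520, 0.6182, 0.2588, 0.9659, 0.0000]
V = J·q̇ = [0.1139, 0.1222, -0.0321, -0.0135, -0.0502, -0.1520]

0.1139 0.1222 -0.0321 -0.0135 -0.0502 -0.1520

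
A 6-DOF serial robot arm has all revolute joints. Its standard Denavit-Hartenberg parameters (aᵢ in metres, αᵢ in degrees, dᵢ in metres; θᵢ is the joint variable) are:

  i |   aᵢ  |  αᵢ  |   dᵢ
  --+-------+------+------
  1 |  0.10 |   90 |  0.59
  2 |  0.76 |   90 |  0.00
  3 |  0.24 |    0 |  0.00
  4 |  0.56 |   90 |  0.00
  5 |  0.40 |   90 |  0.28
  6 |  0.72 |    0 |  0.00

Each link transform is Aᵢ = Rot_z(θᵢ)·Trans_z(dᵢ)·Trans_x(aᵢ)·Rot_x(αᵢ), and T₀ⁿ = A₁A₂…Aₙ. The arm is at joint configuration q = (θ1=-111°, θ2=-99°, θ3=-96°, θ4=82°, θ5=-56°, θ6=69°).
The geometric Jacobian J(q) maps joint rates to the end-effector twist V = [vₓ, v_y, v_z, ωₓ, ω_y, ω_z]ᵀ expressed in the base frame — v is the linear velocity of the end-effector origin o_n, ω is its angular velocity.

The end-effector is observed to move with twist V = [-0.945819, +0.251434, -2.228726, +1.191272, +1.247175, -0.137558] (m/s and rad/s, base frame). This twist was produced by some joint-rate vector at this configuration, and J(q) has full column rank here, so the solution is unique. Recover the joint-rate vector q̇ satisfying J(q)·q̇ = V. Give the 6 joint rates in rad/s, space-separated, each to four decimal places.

-0.2510 0.1120 0.7410 0.6320 0.7210 -0.3870

o_n = [1.1448, -0.8883, -0.8830]
J₁: ẑ×o_n = [0.8883, 1.1448, -0.0000], ω = ẑ
J2: z=[-0.9336, 0.3584, 0.0000] o=[-0.0358, -0.0934, 0.5900] → [-0.5279, -1.3752, 0.3190, -0.9336, 0.3584, 0.0000]
J3: z=[0.3540, 0.9221, 0.1564] o=[0.0068, 0.0176, -0.1606] → [-0.5244, 0.4337, -1.3700, 0.3540, 0.9221, 0.1564]
J4: z=[0.3540, 0.9221, 0.1564] o=[0.2282, -0.0716, -0.1359] → [-0.5612, 0.4078, -1.1343, 0.3540, 0.9221, 0.1564]
J5: z=[0.8923, -0.3831, 0.2389] o=[0.3851, -0.0408, -0.6725] → [0.2831, 0.3693, -0.4652, 0.8923, -0.3831, 0.2389]
J6: z=[-0.4303, -0.5612, 0.7070] o=[0.5803, -0.4415, -0.8719] → [0.3221, 0.3943, 0.5090, -0.4303, -0.5612, 0.7070]
q̇ = J⁺·V = [-0.2510, 0.1120, 0.7410, 0.6320, 0.7210, -0.3870]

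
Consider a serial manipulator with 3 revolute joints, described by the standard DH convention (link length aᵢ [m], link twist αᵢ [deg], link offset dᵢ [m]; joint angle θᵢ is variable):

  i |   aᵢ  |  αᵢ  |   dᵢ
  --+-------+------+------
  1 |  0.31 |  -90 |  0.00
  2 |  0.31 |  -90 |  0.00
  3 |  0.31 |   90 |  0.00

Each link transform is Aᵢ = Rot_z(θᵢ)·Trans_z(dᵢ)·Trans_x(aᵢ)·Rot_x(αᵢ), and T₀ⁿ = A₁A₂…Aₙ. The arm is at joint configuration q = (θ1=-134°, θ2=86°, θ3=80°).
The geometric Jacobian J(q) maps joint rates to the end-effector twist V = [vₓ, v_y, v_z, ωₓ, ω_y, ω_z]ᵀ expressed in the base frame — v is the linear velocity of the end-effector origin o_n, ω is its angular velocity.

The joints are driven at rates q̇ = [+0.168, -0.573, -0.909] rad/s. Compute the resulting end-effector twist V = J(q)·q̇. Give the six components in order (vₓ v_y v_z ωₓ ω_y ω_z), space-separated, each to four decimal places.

-0.1178 -0.2735 -0.2623 -1.0421 -0.2542 0.2314

o_n = [-0.4526, -0.0292, -0.3629]
J₁: ẑ×o_n = [0.0292, -0.4526, 0.0000], ω = ẑ
J2: z=[0.7193, -0.6947, 0.0000] o=[-0.2153, -0.2230, 0.0000] → [0.2521, 0.2611, -0.0254, 0.7193, -0.6947, 0.0000]
J3: z=[0.6930, 0.7176, -0.0698] o=[-0.2304, -0.2386, -0.3092] → [-0.0239, 0.0527, 0.3045, 0.6930, 0.7176, -0.0698]
V = J·q̇ = [-0.1178, -0.2735, -0.2623, -1.0421, -0.2542, 0.2314]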